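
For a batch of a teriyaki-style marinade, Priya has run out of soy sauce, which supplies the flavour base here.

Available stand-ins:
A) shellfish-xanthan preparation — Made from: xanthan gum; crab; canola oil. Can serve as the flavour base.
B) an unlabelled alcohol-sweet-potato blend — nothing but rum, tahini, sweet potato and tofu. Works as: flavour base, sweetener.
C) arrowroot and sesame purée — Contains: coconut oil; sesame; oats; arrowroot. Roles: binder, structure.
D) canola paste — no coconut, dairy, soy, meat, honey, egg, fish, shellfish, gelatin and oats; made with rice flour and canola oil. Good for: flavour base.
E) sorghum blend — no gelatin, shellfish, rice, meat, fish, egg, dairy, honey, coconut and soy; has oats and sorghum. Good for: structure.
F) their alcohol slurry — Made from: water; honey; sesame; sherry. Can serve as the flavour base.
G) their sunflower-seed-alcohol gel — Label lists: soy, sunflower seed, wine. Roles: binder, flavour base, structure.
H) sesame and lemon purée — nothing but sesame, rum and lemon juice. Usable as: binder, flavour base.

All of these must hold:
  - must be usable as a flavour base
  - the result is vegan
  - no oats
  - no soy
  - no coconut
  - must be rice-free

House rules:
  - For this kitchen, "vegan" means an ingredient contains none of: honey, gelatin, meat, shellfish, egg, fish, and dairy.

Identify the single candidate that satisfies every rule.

A: has crab, so not vegan — reject
B: has tofu, so not soy-free — reject
C: not usable as a flavour base; has coconut oil, so not coconut-free (and 1 more) — out
D: has rice flour, so not rice-free — reject
E: not usable as a flavour base; has oats, so not oat-free — out
F: has honey, so not vegan — out
G: has soy, so not soy-free — no
H: every rule checks out — valid

H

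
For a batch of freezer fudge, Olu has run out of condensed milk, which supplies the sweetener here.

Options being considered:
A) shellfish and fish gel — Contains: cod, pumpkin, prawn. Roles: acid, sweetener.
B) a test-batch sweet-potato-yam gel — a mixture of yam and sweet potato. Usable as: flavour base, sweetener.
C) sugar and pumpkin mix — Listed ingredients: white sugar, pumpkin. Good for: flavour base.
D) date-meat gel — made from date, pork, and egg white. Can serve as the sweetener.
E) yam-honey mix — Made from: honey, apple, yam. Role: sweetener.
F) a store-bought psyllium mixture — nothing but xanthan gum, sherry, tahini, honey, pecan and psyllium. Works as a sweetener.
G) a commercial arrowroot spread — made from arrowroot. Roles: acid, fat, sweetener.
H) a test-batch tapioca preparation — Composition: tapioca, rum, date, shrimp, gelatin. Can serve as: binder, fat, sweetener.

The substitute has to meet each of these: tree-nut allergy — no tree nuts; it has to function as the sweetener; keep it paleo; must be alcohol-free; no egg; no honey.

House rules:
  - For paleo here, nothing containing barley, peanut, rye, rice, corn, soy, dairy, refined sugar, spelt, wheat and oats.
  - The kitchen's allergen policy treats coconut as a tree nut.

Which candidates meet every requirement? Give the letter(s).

A: works as a sweetener, tree-nut-free, paleo — keep
B: only sweet potato and yam; none excluded — valid
C: not usable as a sweetener; has white sugar, so not paleo — no
D: has egg white, so not egg-free — out
E: has honey, so not honey-free — no
F: has honey, so not honey-free; has pecan, so not tree-nut-free (and 1 more) — reject
G: all constraints satisfied — keep
H: has rum, so not alcohol-free — reject

A, B, G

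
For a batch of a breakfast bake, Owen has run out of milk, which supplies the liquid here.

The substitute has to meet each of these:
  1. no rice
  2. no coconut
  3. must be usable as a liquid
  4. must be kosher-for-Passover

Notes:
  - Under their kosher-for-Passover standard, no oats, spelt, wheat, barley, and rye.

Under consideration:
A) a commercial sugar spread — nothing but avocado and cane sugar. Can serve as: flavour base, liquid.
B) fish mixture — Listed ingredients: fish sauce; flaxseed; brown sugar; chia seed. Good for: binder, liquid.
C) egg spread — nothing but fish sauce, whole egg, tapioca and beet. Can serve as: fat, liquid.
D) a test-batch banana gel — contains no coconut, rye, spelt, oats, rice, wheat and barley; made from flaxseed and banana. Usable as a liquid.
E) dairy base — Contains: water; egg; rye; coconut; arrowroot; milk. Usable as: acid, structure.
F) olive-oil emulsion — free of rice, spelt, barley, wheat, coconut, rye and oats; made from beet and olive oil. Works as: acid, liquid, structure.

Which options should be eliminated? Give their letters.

A: only cane sugar and avocado; none excluded — keep
B: fish sauce and brown sugar etc. — none of it excluded — keep
C: whole egg and fish sauce etc. — none of it excluded — keep
D: nothing on the exclusion list — valid
E: not usable as a liquid; has rye, so not kosher-for-Passover (and 1 more) — reject
F: works as a liquid, no rice, no coconut — keep

E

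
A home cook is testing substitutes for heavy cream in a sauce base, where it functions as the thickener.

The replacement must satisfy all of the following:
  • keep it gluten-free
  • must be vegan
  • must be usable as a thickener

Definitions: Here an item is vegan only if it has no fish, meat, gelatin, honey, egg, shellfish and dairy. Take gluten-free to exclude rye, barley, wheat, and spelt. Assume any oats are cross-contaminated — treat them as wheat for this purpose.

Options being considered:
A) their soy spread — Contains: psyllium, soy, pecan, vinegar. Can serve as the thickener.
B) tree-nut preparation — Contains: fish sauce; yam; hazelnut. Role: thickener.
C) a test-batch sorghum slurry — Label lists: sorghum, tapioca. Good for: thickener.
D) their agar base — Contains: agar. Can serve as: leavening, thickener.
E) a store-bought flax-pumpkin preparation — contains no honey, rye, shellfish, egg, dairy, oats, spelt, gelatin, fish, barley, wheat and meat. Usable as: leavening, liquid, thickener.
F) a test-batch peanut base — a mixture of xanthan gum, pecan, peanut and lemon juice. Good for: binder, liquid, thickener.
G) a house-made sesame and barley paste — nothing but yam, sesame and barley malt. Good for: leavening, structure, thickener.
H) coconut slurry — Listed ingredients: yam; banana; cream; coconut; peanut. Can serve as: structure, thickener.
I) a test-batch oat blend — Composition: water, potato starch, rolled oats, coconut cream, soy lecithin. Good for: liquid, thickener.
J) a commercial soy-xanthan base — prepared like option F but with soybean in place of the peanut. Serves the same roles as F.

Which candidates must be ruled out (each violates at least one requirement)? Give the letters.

A: nothing on the exclusion list — OK
B: has fish sauce, so not vegan — out
C: all constraints satisfied — valid
D: only agar; none excluded — keep
E: nothing on the exclusion list — OK
F: works as a thickener, vegan, gluten-free — valid
G: has barley malt, so not gluten-free — reject
H: has cream, so not vegan — out
I: has rolled oats, so not gluten-free — reject
J: works as a thickener, vegan, gluten-free — valid

B, G, H, I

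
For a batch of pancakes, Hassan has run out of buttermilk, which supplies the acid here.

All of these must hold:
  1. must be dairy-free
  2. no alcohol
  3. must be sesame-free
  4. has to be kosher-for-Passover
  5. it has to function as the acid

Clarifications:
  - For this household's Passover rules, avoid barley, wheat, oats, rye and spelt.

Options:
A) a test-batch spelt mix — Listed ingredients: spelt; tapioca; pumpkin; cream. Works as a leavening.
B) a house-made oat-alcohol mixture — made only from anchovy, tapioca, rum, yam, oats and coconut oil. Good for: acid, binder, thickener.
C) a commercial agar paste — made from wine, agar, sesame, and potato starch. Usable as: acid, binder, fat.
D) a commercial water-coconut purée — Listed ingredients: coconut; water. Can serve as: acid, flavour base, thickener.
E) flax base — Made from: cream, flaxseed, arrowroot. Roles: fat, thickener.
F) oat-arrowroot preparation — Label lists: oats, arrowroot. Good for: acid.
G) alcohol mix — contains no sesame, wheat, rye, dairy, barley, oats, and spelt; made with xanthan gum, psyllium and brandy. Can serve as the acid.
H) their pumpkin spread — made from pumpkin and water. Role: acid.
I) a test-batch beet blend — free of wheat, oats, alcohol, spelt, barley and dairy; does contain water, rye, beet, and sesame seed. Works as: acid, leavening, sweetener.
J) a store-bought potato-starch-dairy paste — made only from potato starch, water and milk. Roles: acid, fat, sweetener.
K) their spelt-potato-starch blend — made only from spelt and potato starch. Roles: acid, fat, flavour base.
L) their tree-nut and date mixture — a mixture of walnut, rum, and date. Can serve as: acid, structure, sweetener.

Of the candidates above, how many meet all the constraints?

A: not usable as an acid; has spelt, so not kosher-for-Passover (and 1 more) — out
B: has oats, so not kosher-for-Passover; has rum, so not alcohol-free — out
C: has wine, so not alcohol-free; has sesame, so not sesame-free — no
D: nothing on the exclusion list — OK
E: not usable as an acid; has cream, so not dairy-free — reject
F: has oats, so not kosher-for-Passover — reject
G: has brandy, so not alcohol-free — out
H: works as an acid, no dairy, no alcohol — OK
I: has rye, so not kosher-for-Passover; has sesame seed, so not sesame-free — no
J: has milk, so not dairy-free — reject
K: has spelt, so not kosher-for-Passover — out
L: has rum, so not alcohol-free — reject

2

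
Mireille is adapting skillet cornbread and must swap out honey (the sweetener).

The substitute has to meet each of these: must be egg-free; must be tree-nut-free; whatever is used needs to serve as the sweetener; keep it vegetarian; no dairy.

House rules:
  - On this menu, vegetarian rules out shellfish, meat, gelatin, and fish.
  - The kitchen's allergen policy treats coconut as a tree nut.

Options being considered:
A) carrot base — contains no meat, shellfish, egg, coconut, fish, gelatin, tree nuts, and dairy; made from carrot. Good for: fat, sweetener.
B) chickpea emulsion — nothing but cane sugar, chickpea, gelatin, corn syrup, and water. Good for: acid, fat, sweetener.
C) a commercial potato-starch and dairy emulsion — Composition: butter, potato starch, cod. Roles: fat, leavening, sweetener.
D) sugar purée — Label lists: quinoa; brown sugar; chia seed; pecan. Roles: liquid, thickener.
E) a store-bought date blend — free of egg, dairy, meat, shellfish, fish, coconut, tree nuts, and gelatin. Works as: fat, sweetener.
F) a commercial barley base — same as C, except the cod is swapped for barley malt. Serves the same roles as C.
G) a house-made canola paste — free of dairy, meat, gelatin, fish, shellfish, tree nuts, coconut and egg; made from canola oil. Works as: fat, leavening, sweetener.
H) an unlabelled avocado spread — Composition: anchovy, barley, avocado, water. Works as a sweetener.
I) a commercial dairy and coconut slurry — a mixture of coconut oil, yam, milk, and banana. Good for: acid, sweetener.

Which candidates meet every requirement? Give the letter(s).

A: no egg, no dairy — valid
B: has gelatin, so not vegetarian — no
C: has cod, so not vegetarian; has butter, so not dairy-free — no
D: not usable as a sweetener; has pecan, so not tree-nut-free — reject
E: nothing on the exclusion list — keep
F: has butter, so not dairy-free — reject
G: tree-nut-free, no egg — keep
H: has anchovy, so not vegetarian — no
I: has milk, so not dairy-free; has coconut oil, so not tree-nut-free — no

A, E, G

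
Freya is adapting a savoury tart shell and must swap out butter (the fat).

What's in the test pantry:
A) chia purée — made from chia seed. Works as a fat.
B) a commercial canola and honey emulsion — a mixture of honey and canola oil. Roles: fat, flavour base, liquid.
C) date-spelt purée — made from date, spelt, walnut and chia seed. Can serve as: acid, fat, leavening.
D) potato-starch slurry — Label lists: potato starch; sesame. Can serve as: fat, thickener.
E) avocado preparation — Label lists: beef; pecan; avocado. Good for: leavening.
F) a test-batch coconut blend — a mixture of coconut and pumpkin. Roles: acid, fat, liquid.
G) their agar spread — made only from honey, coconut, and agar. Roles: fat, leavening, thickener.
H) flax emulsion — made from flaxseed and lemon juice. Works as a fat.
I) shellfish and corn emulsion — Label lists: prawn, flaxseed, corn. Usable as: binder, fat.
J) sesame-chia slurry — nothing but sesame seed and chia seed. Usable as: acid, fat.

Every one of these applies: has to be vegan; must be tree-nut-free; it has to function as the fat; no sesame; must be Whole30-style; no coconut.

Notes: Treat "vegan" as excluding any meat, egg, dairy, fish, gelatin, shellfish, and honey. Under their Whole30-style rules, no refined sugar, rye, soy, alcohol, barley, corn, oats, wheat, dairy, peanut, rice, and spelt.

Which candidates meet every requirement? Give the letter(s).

A, H

A: only chia seed; none excluded — OK
B: has honey, so not vegan — reject
C: has spelt, so not Whole30-style; has walnut, so not tree-nut-free — out
D: has sesame, so not sesame-free — reject
E: not usable as a fat; has beef, so not vegan (and 1 more) — no
F: has coconut, so not coconut-free — no
G: has honey, so not vegan; has coconut, so not coconut-free — reject
H: no tree nuts, Whole30-style — valid
I: has prawn, so not vegan; has corn, so not Whole30-style — out
J: has sesame seed, so not sesame-free — out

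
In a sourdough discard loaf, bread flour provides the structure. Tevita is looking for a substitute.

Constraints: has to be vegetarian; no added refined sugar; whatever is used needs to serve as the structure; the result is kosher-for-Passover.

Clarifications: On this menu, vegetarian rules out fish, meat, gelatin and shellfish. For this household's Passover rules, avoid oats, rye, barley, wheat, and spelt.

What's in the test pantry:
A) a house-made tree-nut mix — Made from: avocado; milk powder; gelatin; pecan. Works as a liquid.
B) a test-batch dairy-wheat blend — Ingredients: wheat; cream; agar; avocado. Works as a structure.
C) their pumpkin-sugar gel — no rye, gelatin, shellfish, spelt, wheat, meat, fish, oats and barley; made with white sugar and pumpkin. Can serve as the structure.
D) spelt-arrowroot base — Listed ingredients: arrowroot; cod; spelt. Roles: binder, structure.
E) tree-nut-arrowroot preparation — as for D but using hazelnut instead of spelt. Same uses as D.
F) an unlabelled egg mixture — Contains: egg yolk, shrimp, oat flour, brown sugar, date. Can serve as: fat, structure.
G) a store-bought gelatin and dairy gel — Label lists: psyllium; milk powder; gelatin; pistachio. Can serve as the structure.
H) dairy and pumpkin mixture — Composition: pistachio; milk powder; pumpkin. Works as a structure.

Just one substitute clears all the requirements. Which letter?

A: not usable as a structure; has gelatin, so not vegetarian — no
B: has wheat, so not kosher-for-Passover — no
C: has white sugar, so not no-added-sugar — reject
D: has cod, so not vegetarian; has spelt, so not kosher-for-Passover — reject
E: has cod, so not vegetarian — no
F: has shrimp, so not vegetarian; has oat flour, so not kosher-for-Passover (and 1 more) — reject
G: has gelatin, so not vegetarian — reject
H: nothing on the exclusion list — valid

H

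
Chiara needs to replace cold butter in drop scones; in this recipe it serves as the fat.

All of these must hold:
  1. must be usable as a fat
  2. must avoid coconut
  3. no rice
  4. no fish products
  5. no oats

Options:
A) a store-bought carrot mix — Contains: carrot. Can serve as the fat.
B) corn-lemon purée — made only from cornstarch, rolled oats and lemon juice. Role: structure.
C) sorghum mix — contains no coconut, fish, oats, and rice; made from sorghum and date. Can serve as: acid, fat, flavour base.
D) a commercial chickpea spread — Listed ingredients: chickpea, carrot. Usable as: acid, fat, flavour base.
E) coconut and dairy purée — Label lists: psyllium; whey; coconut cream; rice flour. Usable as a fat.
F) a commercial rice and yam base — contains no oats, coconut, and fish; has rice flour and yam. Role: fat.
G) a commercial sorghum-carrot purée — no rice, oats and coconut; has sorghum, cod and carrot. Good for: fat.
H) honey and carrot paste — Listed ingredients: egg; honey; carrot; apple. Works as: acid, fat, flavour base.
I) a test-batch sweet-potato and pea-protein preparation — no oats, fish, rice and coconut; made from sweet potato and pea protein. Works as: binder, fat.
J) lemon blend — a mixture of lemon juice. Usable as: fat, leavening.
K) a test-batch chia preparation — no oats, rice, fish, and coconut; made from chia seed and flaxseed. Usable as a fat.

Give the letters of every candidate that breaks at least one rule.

B, E, F, G

A: every rule checks out — OK
B: not usable as a fat; has rolled oats, so not oat-free — out
C: no rice, no fish — valid
D: only chickpea and carrot; none excluded — valid
E: has coconut cream, so not coconut-free; has rice flour, so not rice-free — reject
F: has rice flour, so not rice-free — out
G: has cod, so not fish-free — no
H: nothing on the exclusion list — OK
I: no fish, no coconut — keep
J: all constraints satisfied — OK
K: works as a fat, no fish, no rice — OK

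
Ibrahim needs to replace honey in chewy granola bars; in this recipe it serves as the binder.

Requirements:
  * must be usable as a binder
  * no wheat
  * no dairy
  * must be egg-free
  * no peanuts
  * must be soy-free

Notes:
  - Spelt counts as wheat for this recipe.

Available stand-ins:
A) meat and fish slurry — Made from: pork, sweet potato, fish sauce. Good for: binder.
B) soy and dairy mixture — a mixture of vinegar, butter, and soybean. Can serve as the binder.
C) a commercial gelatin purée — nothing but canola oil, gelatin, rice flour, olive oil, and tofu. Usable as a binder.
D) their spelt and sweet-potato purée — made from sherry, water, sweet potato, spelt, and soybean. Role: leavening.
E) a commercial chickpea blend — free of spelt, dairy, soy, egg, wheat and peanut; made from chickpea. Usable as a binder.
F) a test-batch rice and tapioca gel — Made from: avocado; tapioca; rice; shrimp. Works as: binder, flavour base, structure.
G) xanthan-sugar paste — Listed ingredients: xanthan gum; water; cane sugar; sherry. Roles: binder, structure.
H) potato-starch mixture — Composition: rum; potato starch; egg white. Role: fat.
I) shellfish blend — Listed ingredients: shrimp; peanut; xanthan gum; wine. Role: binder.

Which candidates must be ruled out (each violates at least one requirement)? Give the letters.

B, C, D, H, I

A: only fish sauce, pork, and sweet potato; none excluded — valid
B: has butter, so not dairy-free; has soybean, so not soy-free — no
C: has tofu, so not soy-free — out
D: not usable as a binder; has soybean, so not soy-free (and 1 more) — out
E: no peanut, no soy — valid
F: rice and shrimp etc. — none of it excluded — valid
G: sherry and cane sugar etc. — none of it excluded — OK
H: not usable as a binder; has egg white, so not egg-free — reject
I: has peanut, so not peanut-free — reject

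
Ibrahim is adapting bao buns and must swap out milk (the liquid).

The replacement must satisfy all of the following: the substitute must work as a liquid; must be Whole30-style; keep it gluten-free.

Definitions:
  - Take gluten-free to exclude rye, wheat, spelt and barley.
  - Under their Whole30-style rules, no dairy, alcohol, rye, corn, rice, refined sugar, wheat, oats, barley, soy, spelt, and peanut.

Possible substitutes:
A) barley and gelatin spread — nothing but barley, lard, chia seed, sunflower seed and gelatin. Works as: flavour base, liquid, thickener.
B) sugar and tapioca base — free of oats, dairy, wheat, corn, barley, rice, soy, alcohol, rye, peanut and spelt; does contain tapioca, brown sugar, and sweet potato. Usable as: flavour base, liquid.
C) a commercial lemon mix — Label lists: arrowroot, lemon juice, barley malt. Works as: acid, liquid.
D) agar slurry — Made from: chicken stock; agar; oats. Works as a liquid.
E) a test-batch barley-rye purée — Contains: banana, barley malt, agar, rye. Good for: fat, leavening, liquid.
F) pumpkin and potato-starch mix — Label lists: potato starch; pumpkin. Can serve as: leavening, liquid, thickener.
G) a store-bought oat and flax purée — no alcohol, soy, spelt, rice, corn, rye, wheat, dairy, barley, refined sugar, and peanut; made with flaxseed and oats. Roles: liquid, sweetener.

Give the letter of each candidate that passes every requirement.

F

A: has barley, so not gluten-free; has barley, so not Whole30-style — reject
B: has brown sugar, so not Whole30-style — no
C: has barley malt, so not gluten-free; has barley malt, so not Whole30-style — no
D: has oats, so not Whole30-style — no
E: has barley malt, so not gluten-free; has barley malt, so not Whole30-style — no
F: every rule checks out — keep
G: has oats, so not Whole30-style — no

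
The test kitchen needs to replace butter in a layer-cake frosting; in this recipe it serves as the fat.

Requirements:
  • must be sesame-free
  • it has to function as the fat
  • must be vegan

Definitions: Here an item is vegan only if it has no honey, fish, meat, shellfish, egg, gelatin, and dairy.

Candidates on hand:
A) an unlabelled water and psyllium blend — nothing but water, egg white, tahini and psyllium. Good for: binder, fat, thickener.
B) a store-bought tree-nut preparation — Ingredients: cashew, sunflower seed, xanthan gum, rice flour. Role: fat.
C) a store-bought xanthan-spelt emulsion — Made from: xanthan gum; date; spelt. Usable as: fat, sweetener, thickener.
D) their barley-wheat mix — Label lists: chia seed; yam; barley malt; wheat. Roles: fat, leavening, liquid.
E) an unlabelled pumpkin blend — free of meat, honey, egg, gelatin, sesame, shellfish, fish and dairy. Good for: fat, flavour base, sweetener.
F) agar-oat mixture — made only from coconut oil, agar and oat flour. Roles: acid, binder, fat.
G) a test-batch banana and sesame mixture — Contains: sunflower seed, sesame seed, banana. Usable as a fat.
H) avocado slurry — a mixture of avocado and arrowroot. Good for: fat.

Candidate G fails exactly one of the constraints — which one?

usable as a fat: satisfied
vegan: satisfied
sesame-free: has sesame seed — fails

sesame-free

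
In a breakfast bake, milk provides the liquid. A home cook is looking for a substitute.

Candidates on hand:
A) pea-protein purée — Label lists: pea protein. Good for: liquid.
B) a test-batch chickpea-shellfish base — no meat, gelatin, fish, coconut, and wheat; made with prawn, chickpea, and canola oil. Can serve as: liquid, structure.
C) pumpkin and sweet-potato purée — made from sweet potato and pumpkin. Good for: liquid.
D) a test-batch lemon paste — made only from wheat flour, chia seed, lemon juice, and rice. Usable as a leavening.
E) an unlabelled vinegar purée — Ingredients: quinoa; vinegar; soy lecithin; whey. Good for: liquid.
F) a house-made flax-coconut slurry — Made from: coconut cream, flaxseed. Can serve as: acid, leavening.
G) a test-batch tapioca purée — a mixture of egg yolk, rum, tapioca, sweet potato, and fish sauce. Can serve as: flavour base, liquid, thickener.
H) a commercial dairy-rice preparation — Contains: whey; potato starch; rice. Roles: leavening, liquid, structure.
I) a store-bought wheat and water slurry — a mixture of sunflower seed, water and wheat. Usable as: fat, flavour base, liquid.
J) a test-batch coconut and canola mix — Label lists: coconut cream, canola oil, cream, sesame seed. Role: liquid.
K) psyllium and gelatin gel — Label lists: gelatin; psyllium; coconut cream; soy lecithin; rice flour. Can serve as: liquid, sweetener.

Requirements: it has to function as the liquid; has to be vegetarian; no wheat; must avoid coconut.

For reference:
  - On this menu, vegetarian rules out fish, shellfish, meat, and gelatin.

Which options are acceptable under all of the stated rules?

A, C, E, H

A: nothing on the exclusion list — valid
B: has prawn, so not vegetarian — no
C: only sweet potato and pumpkin; none excluded — keep
D: not usable as a liquid; has wheat flour, so not wheat-free — reject
E: all constraints satisfied — keep
F: not usable as a liquid; has coconut cream, so not coconut-free — reject
G: has fish sauce, so not vegetarian — out
H: all constraints satisfied — keep
I: has wheat, so not wheat-free — out
J: has coconut cream, so not coconut-free — no
K: has gelatin, so not vegetarian; has coconut cream, so not coconut-free — no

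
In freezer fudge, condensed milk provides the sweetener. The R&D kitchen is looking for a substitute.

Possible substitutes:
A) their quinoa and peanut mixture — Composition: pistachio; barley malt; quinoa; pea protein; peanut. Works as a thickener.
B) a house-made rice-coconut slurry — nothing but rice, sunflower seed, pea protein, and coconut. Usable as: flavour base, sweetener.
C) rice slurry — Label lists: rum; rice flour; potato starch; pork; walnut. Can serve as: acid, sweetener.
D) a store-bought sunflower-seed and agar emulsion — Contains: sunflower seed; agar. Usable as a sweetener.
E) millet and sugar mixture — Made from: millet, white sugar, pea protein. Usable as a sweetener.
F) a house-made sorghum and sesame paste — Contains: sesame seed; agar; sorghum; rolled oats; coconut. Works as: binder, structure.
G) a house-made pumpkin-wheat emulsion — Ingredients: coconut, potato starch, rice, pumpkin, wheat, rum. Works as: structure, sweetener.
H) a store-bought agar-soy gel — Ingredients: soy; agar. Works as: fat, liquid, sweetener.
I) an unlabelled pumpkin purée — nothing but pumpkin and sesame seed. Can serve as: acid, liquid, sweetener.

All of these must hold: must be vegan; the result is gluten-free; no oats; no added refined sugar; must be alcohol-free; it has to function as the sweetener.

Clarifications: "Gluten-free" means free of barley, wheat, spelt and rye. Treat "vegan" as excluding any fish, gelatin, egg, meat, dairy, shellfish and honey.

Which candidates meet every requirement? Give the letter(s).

B, D, H, I

A: not usable as a sweetener; has barley malt, so not gluten-free — no
B: coconut and rice etc. — none of it excluded — keep
C: has pork, so not vegan; has rum, so not alcohol-free — no
D: only agar and sunflower seed; none excluded — keep
E: has white sugar, so not no-added-sugar — out
F: not usable as a sweetener; has rolled oats, so not oat-free — out
G: has wheat, so not gluten-free; has rum, so not alcohol-free — out
H: every rule checks out — OK
I: nothing on the exclusion list — valid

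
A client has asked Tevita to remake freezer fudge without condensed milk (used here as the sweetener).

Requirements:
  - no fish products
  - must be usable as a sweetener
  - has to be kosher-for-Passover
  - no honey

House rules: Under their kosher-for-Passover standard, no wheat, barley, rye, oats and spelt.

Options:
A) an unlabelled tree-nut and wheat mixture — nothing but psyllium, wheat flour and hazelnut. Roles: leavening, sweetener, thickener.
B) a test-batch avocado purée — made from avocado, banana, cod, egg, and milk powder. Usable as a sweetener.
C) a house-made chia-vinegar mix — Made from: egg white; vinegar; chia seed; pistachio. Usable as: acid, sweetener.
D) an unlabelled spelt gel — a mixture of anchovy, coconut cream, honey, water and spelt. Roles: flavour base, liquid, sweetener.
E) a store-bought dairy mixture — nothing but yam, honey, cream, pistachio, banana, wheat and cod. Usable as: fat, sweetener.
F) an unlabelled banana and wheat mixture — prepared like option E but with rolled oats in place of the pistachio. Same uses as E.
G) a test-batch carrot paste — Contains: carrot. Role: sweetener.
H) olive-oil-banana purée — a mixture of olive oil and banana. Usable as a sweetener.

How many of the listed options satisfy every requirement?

A: has wheat flour, so not kosher-for-Passover — out
B: has cod, so not fish-free — out
C: works as a sweetener, no fish, no honey — valid
D: has spelt, so not kosher-for-Passover; has anchovy, so not fish-free (and 1 more) — reject
E: has wheat, so not kosher-for-Passover; has cod, so not fish-free (and 1 more) — no
F: has rolled oats, so not kosher-for-Passover; has cod, so not fish-free (and 1 more) — no
G: kosher-for-Passover, no honey — valid
H: works as a sweetener, no honey, kosher-for-Passover — keep

3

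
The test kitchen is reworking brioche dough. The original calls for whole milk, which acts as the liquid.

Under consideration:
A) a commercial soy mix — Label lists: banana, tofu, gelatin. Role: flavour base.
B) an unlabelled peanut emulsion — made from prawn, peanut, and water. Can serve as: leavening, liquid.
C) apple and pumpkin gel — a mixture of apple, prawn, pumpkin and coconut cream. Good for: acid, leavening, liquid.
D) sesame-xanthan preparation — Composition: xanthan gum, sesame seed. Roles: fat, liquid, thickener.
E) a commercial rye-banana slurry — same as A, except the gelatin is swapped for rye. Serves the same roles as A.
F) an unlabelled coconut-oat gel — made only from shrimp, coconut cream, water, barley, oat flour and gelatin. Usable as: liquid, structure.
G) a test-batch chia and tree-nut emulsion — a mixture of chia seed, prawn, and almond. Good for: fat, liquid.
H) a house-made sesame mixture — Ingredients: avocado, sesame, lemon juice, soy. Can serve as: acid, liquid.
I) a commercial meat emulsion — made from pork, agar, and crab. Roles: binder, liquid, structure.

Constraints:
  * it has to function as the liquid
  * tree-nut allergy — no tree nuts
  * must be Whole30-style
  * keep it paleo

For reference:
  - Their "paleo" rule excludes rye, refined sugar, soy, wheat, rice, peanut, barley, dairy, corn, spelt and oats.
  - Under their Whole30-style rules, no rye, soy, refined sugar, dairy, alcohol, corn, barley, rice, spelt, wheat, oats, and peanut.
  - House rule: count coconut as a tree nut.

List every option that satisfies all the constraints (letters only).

D, I

A: not usable as a liquid; has tofu, so not paleo (and 1 more) — out
B: has peanut, so not paleo; has peanut, so not Whole30-style — reject
C: has coconut cream, so not tree-nut-free — no
D: nothing on the exclusion list — OK
E: not usable as a liquid; has rye, so not paleo (and 1 more) — out
F: has barley, so not paleo; has barley, so not Whole30-style (and 1 more) — out
G: has almond, so not tree-nut-free — out
H: has soy, so not paleo; has soy, so not Whole30-style — no
I: works as a liquid, paleo, Whole30-style — keep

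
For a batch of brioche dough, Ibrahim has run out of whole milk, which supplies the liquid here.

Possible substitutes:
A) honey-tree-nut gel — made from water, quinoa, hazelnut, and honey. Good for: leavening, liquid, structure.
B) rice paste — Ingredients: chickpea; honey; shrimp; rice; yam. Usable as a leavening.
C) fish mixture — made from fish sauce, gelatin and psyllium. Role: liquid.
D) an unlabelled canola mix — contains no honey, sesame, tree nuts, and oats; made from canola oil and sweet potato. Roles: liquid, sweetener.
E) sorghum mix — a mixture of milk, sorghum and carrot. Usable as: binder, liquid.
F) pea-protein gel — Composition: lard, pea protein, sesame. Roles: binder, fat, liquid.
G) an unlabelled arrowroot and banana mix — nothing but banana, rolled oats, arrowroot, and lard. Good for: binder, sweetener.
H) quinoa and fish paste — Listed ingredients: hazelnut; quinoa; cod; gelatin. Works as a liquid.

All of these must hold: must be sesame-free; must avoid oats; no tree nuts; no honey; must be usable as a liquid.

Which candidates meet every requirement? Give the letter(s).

C, D, E

A: has hazelnut, so not tree-nut-free; has honey, so not honey-free — out
B: not usable as a liquid; has honey, so not honey-free — no
C: all constraints satisfied — valid
D: nothing on the exclusion list — keep
E: no oats, no sesame — OK
F: has sesame, so not sesame-free — out
G: not usable as a liquid; has rolled oats, so not oat-free — reject
H: has hazelnut, so not tree-nut-free — out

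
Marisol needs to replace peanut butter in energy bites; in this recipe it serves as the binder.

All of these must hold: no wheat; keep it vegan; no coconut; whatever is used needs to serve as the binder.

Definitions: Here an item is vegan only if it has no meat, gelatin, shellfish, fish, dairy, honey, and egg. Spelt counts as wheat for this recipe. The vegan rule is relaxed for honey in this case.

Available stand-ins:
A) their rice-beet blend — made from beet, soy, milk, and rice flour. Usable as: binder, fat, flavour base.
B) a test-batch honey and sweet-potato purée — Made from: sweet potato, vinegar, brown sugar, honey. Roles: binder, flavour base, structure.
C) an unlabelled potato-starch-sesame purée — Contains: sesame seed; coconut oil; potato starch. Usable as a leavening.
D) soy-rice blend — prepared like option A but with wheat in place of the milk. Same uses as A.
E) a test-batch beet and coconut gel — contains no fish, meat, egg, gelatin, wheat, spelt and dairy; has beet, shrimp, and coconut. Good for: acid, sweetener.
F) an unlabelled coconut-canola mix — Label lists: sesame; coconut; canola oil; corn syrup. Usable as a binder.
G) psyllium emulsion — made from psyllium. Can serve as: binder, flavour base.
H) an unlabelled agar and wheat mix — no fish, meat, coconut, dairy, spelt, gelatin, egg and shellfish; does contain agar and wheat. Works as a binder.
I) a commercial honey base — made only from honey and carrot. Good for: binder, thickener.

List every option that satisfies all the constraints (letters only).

A: has milk, so not vegan — no
B: honey is permitted under the vegan carve-out; nothing else excluded — keep
C: not usable as a binder; has coconut oil, so not coconut-free — out
D: has wheat, so not wheat-free — out
E: not usable as a binder; has shrimp, so not vegan (and 1 more) — no
F: has coconut, so not coconut-free — reject
G: all constraints satisfied — OK
H: has wheat, so not wheat-free — out
I: honey is permitted under the vegan carve-out; nothing else excluded — OK

B, G, I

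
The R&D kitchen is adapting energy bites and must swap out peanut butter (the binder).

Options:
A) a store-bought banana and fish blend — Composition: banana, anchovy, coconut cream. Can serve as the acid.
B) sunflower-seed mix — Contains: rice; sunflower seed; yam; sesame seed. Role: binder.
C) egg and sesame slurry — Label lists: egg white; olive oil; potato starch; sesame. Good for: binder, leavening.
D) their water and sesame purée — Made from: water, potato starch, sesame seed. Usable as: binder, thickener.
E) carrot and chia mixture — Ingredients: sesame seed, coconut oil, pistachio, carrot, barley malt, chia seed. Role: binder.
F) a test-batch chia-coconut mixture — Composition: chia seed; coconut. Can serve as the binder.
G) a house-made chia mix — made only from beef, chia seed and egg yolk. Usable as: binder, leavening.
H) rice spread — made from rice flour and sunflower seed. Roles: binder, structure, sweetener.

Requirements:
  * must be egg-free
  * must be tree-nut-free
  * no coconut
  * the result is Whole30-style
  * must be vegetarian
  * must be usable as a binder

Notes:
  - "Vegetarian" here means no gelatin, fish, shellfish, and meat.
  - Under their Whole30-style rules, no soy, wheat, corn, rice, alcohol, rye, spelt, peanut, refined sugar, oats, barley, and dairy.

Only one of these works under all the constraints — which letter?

D

A: not usable as a binder; has anchovy, so not vegetarian (and 1 more) — no
B: has rice, so not Whole30-style — out
C: has egg white, so not egg-free — reject
D: all constraints satisfied — valid
E: has barley malt, so not Whole30-style; has pistachio, so not tree-nut-free (and 1 more) — out
F: has coconut, so not coconut-free — out
G: has beef, so not vegetarian; has egg yolk, so not egg-free — no
H: has rice flour, so not Whole30-style — out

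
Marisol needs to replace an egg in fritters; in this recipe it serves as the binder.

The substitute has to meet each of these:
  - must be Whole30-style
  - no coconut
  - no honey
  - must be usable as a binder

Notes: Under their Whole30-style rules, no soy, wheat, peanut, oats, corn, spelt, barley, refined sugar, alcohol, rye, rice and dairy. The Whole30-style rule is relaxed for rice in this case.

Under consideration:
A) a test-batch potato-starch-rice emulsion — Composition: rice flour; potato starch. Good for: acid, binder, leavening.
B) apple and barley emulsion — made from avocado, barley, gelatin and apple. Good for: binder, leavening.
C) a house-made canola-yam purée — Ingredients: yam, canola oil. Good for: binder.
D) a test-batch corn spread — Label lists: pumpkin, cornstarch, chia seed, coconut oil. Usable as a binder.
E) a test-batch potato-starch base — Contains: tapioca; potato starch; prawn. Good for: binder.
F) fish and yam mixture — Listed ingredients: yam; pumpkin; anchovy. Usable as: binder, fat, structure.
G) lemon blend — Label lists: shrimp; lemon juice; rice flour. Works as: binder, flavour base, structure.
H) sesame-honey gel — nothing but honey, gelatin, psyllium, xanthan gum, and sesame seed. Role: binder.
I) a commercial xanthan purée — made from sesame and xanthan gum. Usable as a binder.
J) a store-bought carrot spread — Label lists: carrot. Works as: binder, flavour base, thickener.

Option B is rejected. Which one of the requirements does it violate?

usable as a binder: satisfied
Whole30-style: has barley — fails
coconut-free: satisfied
honey-free: satisfied

Whole30-style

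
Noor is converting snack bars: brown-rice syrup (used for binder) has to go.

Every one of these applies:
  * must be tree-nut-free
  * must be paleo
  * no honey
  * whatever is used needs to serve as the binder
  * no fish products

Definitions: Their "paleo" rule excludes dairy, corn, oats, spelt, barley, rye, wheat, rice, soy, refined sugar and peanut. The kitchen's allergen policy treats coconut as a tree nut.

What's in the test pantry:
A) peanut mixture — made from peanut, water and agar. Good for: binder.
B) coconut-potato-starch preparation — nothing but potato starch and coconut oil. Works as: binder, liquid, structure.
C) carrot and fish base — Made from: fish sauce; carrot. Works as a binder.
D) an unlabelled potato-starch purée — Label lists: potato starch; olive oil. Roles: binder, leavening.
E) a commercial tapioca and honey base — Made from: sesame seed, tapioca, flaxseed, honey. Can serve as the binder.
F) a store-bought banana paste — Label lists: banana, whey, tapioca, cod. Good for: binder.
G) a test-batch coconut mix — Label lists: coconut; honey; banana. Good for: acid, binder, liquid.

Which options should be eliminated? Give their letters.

A, B, C, E, F, G

A: has peanut, so not paleo — out
B: has coconut oil, so not tree-nut-free — no
C: has fish sauce, so not fish-free — out
D: every rule checks out — OK
E: has honey, so not honey-free — reject
F: has whey, so not paleo; has cod, so not fish-free — no
G: has coconut, so not tree-nut-free; has honey, so not honey-free — no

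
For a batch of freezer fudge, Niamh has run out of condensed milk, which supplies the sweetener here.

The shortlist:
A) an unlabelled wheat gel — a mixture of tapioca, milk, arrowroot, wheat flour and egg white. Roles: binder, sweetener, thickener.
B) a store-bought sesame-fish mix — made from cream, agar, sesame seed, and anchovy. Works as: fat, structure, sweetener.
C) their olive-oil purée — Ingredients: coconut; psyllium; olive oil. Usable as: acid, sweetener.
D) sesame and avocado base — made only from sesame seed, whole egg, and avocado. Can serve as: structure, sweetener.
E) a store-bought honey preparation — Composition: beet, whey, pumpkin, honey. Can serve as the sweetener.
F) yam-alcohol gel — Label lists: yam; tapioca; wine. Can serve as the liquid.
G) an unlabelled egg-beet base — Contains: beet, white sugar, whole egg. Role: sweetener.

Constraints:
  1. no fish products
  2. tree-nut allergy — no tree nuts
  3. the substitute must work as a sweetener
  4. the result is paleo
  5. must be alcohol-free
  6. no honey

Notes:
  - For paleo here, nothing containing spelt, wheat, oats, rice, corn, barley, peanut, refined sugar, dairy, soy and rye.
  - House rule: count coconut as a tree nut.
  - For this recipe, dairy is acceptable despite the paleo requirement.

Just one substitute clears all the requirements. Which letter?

A: has wheat flour, so not paleo — no
B: has anchovy, so not fish-free — no
C: has coconut, so not tree-nut-free — no
D: nothing on the exclusion list — valid
E: has honey, so not honey-free — no
F: not usable as a sweetener; has wine, so not alcohol-free — reject
G: has white sugar, so not paleo — out

D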